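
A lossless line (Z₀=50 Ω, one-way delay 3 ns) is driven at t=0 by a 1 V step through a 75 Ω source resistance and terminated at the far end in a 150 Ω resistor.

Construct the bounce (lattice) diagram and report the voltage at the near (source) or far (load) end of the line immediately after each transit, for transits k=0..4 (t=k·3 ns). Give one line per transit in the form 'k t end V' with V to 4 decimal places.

0 0 source 0.4000
1 3 load 0.6000
2 6 source 0.6400
3 9 load 0.6600
4 12 source 0.6640

Γ_L=0.500000, Γ_S=0.200000; launch V₁=1·50/125=0.400000
k=0 src: V=0.4000
k=1 load: inc=0.400000, refl=0.400000·0.500000=0.2000; V=0.000000+0.400000+0.200000=0.6000
k=2 src: inc=0.200000, refl=0.200000·0.200000=0.0400; V=0.400000+0.200000+0.040000=0.6400
k=3 load: inc=0.040000, refl=0.040000·0.500000=0.0200; V=0.600000+0.040000+0.020000=0.6600
k=4 src: inc=0.020000, refl=0.020000·0.200000=0.0040; V=0.640000+0.020000+0.004000=0.6640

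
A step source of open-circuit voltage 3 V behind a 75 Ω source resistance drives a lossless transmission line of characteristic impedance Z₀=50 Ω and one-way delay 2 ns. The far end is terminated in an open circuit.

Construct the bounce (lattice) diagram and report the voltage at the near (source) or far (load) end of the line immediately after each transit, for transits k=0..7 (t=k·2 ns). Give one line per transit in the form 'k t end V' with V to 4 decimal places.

Γ_L=1.000000, Γ_S=0.200000; launch V₁=3·50/125=1.200000
k=0 src: V=1.2000
k=1 load: inc=1.200000, refl=1.200000·1.000000=1.2000; V=0.000000+1.200000+1.200000=2.4000
k=2 src: inc=1.200000, refl=1.200000·0.200000=0.2400; V=1.200000+1.200000+0.240000=2.6400
k=3 load: inc=0.240000, refl=0.240000·1.000000=0.2400; V=2.400000+0.240000+0.240000=2.8800
k=4 src: inc=0.240000, refl=0.240000·0.200000=0.0480; V=2.640000+0.240000+0.048000=2.9280
k=5 load: inc=0.048000, refl=0.048000·1.000000=0.0480; V=2.880000+0.048000+0.048000=2.9760
k=6 src: inc=0.048000, refl=0.048000·0.200000=0.0096; V=2.928000+0.048000+0.009600=2.9856
k=7 load: inc=0.009600, refl=0.009600·1.000000=0.0096; V=2.976000+0.009600+0.009600=2.9952

0 0 source 1.2000
1 2 load 2.4000
2 4 source 2.6400
3 6 load 2.8800
4 8 source 2.9280
5 10 load 2.9760
6 12 source 2.9856
7 14 load 2.9952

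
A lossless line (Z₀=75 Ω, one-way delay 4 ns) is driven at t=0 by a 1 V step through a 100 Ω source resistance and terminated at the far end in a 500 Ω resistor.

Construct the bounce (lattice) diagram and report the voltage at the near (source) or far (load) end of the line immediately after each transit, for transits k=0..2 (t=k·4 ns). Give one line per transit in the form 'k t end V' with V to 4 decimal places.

Γ_L=0.739130, Γ_S=0.142857; launch V₁=1·75/175=0.428571
k=0 src: V=0.4286
k=1 load: inc=0.428571, refl=0.428571·0.739130=0.3168; V=0.000000+0.428571+0.316770=0.7453
k=2 src: inc=0.316770, refl=0.316770·0.142857=0.0453; V=0.428571+0.316770+0.045253=0.7906

0 0 source 0.4286
1 4 load 0.7453
2 8 source 0.7906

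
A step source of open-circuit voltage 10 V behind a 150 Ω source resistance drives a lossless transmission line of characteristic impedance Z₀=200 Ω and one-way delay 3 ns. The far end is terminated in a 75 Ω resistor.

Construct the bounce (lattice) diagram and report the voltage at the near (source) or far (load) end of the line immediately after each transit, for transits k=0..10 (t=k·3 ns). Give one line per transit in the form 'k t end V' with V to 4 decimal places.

0 0 source 5.7143
1 3 load 3.1169
2 6 source 3.4879
3 9 load 3.3193
4 12 source 3.3434
5 15 load 3.3324
6 18 source 3.3340
7 21 load 3.3333
8 24 source 3.3334
9 27 load 3.3333
10 30 source 3.3333

Γ_L=-0.454545, Γ_S=-0.142857; launch V₁=10·200/350=5.714286
k=0 src: V=5.7143
k=1 load: inc=5.714286, refl=5.714286·-0.454545=-2.5974; V=0.000000+5.714286+-2.597403=3.1169
k=2 src: inc=-2.597403, refl=-2.597403·-0.142857=0.3711; V=5.714286+-2.597403+0.371058=3.4879
k=3 load: inc=0.371058, refl=0.371058·-0.454545=-0.1687; V=3.116883+0.371058+-0.168663=3.3193
k=4 src: inc=-0.168663, refl=-0.168663·-0.142857=0.0241; V=3.487941+-0.168663+0.024095=3.3434
k=5 load: inc=0.024095, refl=0.024095·-0.454545=-0.0110; V=3.319278+0.024095+-0.010952=3.3324
k=6 src: inc=-0.010952, refl=-0.010952·-0.142857=0.0016; V=3.343373+-0.010952+0.001565=3.3340
k=7 load: inc=0.001565, refl=0.001565·-0.454545=-0.0007; V=3.332421+0.001565+-0.000711=3.3333
k=8 src: inc=-0.000711, refl=-0.000711·-0.142857=0.0001; V=3.333985+-0.000711+0.000102=3.3334
k=9 load: inc=0.000102, refl=0.000102·-0.454545=-0.0000; V=3.333274+0.000102+-0.000046=3.3333
k=10 src: inc=-0.000046, refl=-0.000046·-0.142857=0.0000; V=3.333376+-0.000046+0.000007=3.3333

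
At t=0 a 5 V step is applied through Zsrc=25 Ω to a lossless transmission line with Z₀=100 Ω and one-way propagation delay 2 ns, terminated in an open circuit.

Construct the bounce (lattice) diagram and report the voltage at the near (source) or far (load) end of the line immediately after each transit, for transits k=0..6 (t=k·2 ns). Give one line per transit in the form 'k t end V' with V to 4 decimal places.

0 0 source 4.0000
1 2 load 8.0000
2 4 source 5.6000
3 6 load 3.2000
4 8 source 4.6400
5 10 load 6.0800
6 12 source 5.2160

Γ_L=1.000000, Γ_S=-0.600000; launch V₁=5·100/125=4.000000
k=0 src: V=4.0000
k=1 load: inc=4.000000, refl=4.000000·1.000000=4.0000; V=0.000000+4.000000+4.000000=8.0000
k=2 src: inc=4.000000, refl=4.000000·-0.600000=-2.4000; V=4.000000+4.000000+-2.400000=5.6000
k=3 load: inc=-2.400000, refl=-2.400000·1.000000=-2.4000; V=8.000000+-2.400000+-2.400000=3.2000
k=4 src: inc=-2.400000, refl=-2.400000·-0.600000=1.4400; V=5.600000+-2.400000+1.440000=4.6400
k=5 load: inc=1.440000, refl=1.440000·1.000000=1.4400; V=3.200000+1.440000+1.440000=6.0800
k=6 src: inc=1.440000, refl=1.440000·-0.600000=-0.8640; V=4.640000+1.440000+-0.864000=5.2160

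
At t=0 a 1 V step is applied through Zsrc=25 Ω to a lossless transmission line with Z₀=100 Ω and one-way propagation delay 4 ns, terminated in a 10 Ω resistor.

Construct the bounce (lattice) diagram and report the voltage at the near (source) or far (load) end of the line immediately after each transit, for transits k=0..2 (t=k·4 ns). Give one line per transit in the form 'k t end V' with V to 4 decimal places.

0 0 source 0.8000
1 4 load 0.1455
2 8 source 0.5382

Γ_L=-0.818182, Γ_S=-0.600000; launch V₁=1·100/125=0.800000
k=0 src: V=0.8000
k=1 load: inc=0.800000, refl=0.800000·-0.818182=-0.6545; V=0.000000+0.800000+-0.654545=0.1455
k=2 src: inc=-0.654545, refl=-0.654545·-0.600000=0.3927; V=0.800000+-0.654545+0.392727=0.5382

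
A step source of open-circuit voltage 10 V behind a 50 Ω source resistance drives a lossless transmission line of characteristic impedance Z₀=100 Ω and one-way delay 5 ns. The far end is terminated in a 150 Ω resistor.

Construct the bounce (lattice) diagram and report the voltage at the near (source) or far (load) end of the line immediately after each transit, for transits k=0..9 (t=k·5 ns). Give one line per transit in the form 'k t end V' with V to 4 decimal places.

0 0 source 6.6667
1 5 load 8.0000
2 10 source 7.5556
3 15 load 7.4667
4 20 source 7.4963
5 25 load 7.5022
6 30 source 7.5002
7 35 load 7.4999
8 40 source 7.5000
9 45 load 7.5000

Γ_L=0.200000, Γ_S=-0.333333; launch V₁=10·100/150=6.666667
k=0 src: V=6.6667
k=1 load: inc=6.666667, refl=6.666667·0.200000=1.3333; V=0.000000+6.666667+1.333333=8.0000
k=2 src: inc=1.333333, refl=1.333333·-0.333333=-0.4444; V=6.666667+1.333333+-0.444444=7.5556
k=3 load: inc=-0.444444, refl=-0.444444·0.200000=-0.0889; V=8.000000+-0.444444+-0.088889=7.4667
k=4 src: inc=-0.088889, refl=-0.088889·-0.333333=0.0296; V=7.555556+-0.088889+0.029630=7.4963
k=5 load: inc=0.029630, refl=0.029630·0.200000=0.0059; V=7.466667+0.029630+0.005926=7.5022
k=6 src: inc=0.005926, refl=0.005926·-0.333333=-0.0020; V=7.496296+0.005926+-0.001975=7.5002
k=7 load: inc=-0.001975, refl=-0.001975·0.200000=-0.0004; V=7.502222+-0.001975+-0.000395=7.4999
k=8 src: inc=-0.000395, refl=-0.000395·-0.333333=0.0001; V=7.500247+-0.000395+0.000132=7.5000
k=9 load: inc=0.000132, refl=0.000132·0.200000=0.0000; V=7.499852+0.000132+0.000026=7.5000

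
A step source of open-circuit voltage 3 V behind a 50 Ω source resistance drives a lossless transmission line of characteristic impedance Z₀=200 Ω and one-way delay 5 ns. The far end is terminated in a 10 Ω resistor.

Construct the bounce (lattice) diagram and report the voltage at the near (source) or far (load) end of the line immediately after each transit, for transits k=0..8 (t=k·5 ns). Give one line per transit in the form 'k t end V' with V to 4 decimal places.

Γ_L=-0.904762, Γ_S=-0.600000; launch V₁=3·200/250=2.400000
k=0 src: V=2.4000
k=1 load: inc=2.400000, refl=2.400000·-0.904762=-2.1714; V=0.000000+2.400000+-2.171429=0.2286
k=2 src: inc=-2.171429, refl=-2.171429·-0.600000=1.3029; V=2.400000+-2.171429+1.302857=1.5314
k=3 load: inc=1.302857, refl=1.302857·-0.904762=-1.1788; V=0.228571+1.302857+-1.178776=0.3527
k=4 src: inc=-1.178776, refl=-1.178776·-0.600000=0.7073; V=1.531429+-1.178776+0.707265=1.0599
k=5 load: inc=0.707265, refl=0.707265·-0.904762=-0.6399; V=0.352653+0.707265+-0.639907=0.4200
k=6 src: inc=-0.639907, refl=-0.639907·-0.600000=0.3839; V=1.059918+-0.639907+0.383944=0.8040
k=7 load: inc=0.383944, refl=0.383944·-0.904762=-0.3474; V=0.420012+0.383944+-0.347378=0.4566
k=8 src: inc=-0.347378, refl=-0.347378·-0.600000=0.2084; V=0.803956+-0.347378+0.208427=0.6650

0 0 source 2.4000
1 5 load 0.2286
2 10 source 1.5314
3 15 load 0.3527
4 20 source 1.0599
5 25 load 0.4200
6 30 source 0.8040
7 35 load 0.4566
8 40 source 0.6650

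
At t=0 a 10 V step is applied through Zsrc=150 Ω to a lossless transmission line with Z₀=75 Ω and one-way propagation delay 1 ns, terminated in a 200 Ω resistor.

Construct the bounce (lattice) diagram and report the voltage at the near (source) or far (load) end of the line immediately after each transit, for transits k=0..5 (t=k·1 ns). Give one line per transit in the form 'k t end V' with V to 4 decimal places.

0 0 source 3.3333
1 1 load 4.8485
2 2 source 5.3535
3 3 load 5.5831
4 4 source 5.6596
5 5 load 5.6944

Γ_L=0.454545, Γ_S=0.333333; launch V₁=10·75/225=3.333333
k=0 src: V=3.3333
k=1 load: inc=3.333333, refl=3.333333·0.454545=1.5152; V=0.000000+3.333333+1.515152=4.8485
k=2 src: inc=1.515152, refl=1.515152·0.333333=0.5051; V=3.333333+1.515152+0.505051=5.3535
k=3 load: inc=0.505051, refl=0.505051·0.454545=0.2296; V=4.848485+0.505051+0.229568=5.5831
k=4 src: inc=0.229568, refl=0.229568·0.333333=0.0765; V=5.353535+0.229568+0.076523=5.6596
k=5 load: inc=0.076523, refl=0.076523·0.454545=0.0348; V=5.583104+0.076523+0.034783=5.6944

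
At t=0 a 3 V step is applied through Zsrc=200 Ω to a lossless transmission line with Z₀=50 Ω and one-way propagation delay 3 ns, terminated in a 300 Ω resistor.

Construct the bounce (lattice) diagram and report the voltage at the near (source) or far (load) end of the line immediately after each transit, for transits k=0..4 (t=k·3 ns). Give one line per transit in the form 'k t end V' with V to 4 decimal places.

Γ_L=0.714286, Γ_S=0.600000; launch V₁=3·50/250=0.600000
k=0 src: V=0.6000
k=1 load: inc=0.600000, refl=0.600000·0.714286=0.4286; V=0.000000+0.600000+0.428571=1.0286
k=2 src: inc=0.428571, refl=0.428571·0.600000=0.2571; V=0.600000+0.428571+0.257143=1.2857
k=3 load: inc=0.257143, refl=0.257143·0.714286=0.1837; V=1.028571+0.257143+0.183673=1.4694
k=4 src: inc=0.183673, refl=0.183673·0.600000=0.1102; V=1.285714+0.183673+0.110204=1.5796

0 0 source 0.6000
1 3 load 1.0286
2 6 source 1.2857
3 9 load 1.4694
4 12 source 1.5796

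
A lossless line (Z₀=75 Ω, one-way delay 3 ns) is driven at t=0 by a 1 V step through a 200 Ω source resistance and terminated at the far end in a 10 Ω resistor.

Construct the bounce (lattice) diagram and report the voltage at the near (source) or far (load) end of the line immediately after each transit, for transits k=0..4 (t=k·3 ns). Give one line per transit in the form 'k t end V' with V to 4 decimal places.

Γ_L=-0.764706, Γ_S=0.454545; launch V₁=1·75/275=0.272727
k=0 src: V=0.2727
k=1 load: inc=0.272727, refl=0.272727·-0.764706=-0.2086; V=0.000000+0.272727+-0.208556=0.0642
k=2 src: inc=-0.208556, refl=-0.208556·0.454545=-0.0948; V=0.272727+-0.208556+-0.094798=-0.0306
k=3 load: inc=-0.094798, refl=-0.094798·-0.764706=0.0725; V=0.064171+-0.094798+0.072493=0.0419
k=4 src: inc=0.072493, refl=0.072493·0.454545=0.0330; V=-0.030627+0.072493+0.032951=0.0748

0 0 source 0.2727
1 3 load 0.0642
2 6 source -0.0306
3 9 load 0.0419
4 12 source 0.0748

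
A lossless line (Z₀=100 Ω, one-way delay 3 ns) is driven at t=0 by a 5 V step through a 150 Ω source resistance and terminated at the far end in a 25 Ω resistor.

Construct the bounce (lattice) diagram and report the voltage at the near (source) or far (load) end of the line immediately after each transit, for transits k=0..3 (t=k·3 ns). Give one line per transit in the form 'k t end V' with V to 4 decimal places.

Γ_L=-0.600000, Γ_S=0.200000; launch V₁=5·100/250=2.000000
k=0 src: V=2.0000
k=1 load: inc=2.000000, refl=2.000000·-0.600000=-1.2000; V=0.000000+2.000000+-1.200000=0.8000
k=2 src: inc=-1.200000, refl=-1.200000·0.200000=-0.2400; V=2.000000+-1.200000+-0.240000=0.5600
k=3 load: inc=-0.240000, refl=-0.240000·-0.600000=0.1440; V=0.800000+-0.240000+0.144000=0.7040

0 0 source 2.0000
1 3 load 0.8000
2 6 source 0.5600
3 9 load 0.7040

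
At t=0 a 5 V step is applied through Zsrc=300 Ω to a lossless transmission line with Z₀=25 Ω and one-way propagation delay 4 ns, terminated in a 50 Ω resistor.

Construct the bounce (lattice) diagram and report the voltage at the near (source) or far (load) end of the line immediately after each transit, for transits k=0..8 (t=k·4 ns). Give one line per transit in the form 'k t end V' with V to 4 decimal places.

Γ_L=0.333333, Γ_S=0.846154; launch V₁=5·25/325=0.384615
k=0 src: V=0.3846
k=1 load: inc=0.384615, refl=0.384615·0.333333=0.1282; V=0.000000+0.384615+0.128205=0.5128
k=2 src: inc=0.128205, refl=0.128205·0.846154=0.1085; V=0.384615+0.128205+0.108481=0.6213
k=3 load: inc=0.108481, refl=0.108481·0.333333=0.0362; V=0.512821+0.108481+0.036160=0.6575
k=4 src: inc=0.036160, refl=0.036160·0.846154=0.0306; V=0.621302+0.036160+0.030597=0.6881
k=5 load: inc=0.030597, refl=0.030597·0.333333=0.0102; V=0.657462+0.030597+0.010199=0.6983
k=6 src: inc=0.010199, refl=0.010199·0.846154=0.0086; V=0.688059+0.010199+0.008630=0.7069
k=7 load: inc=0.008630, refl=0.008630·0.333333=0.0029; V=0.698259+0.008630+0.002877=0.7098
k=8 src: inc=0.002877, refl=0.002877·0.846154=0.0024; V=0.706889+0.002877+0.002434=0.7122

0 0 source 0.3846
1 4 load 0.5128
2 8 source 0.6213
3 12 load 0.6575
4 16 source 0.6881
5 20 load 0.6983
6 24 source 0.7069
7 28 load 0.7098
8 32 source 0.7122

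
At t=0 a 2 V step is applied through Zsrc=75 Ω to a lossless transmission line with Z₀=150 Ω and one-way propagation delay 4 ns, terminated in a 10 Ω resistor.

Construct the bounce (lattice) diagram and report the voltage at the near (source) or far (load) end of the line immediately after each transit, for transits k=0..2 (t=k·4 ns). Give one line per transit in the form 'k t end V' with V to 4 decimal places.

Γ_L=-0.875000, Γ_S=-0.333333; launch V₁=2·150/225=1.333333
k=0 src: V=1.3333
k=1 load: inc=1.333333, refl=1.333333·-0.875000=-1.1667; V=0.000000+1.333333+-1.166667=0.1667
k=2 src: inc=-1.166667, refl=-1.166667·-0.333333=0.3889; V=1.333333+-1.166667+0.388889=0.5556

0 0 source 1.3333
1 4 load 0.1667
2 8 source 0.5556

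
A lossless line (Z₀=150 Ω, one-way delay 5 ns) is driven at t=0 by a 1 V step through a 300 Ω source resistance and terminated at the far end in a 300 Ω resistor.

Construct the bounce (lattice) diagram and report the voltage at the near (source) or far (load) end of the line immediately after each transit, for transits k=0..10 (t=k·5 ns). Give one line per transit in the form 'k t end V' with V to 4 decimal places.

0 0 source 0.3333
1 5 load 0.4444
2 10 source 0.4815
3 15 load 0.4938
4 20 source 0.4979
5 25 load 0.4993
6 30 source 0.4998
7 35 load 0.4999
8 40 source 0.5000
9 45 load 0.5000
10 50 source 0.5000

Γ_L=0.333333, Γ_S=0.333333; launch V₁=1·150/450=0.333333
k=0 src: V=0.3333
k=1 load: inc=0.333333, refl=0.333333·0.333333=0.1111; V=0.000000+0.333333+0.111111=0.4444
k=2 src: inc=0.111111, refl=0.111111·0.333333=0.0370; V=0.333333+0.111111+0.037037=0.4815
k=3 load: inc=0.037037, refl=0.037037·0.333333=0.0123; V=0.444444+0.037037+0.012346=0.4938
k=4 src: inc=0.012346, refl=0.012346·0.333333=0.0041; V=0.481481+0.012346+0.004115=0.4979
k=5 load: inc=0.004115, refl=0.004115·0.333333=0.0014; V=0.493827+0.004115+0.001372=0.4993
k=6 src: inc=0.001372, refl=0.001372·0.333333=0.0005; V=0.497942+0.001372+0.000457=0.4998
k=7 load: inc=0.000457, refl=0.000457·0.333333=0.0002; V=0.499314+0.000457+0.000152=0.4999
k=8 src: inc=0.000152, refl=0.000152·0.333333=0.0001; V=0.499771+0.000152+0.000051=0.5000
k=9 load: inc=0.000051, refl=0.000051·0.333333=0.0000; V=0.499924+0.000051+0.000017=0.5000
k=10 src: inc=0.000017, refl=0.000017·0.333333=0.0000; V=0.499975+0.000017+0.000006=0.5000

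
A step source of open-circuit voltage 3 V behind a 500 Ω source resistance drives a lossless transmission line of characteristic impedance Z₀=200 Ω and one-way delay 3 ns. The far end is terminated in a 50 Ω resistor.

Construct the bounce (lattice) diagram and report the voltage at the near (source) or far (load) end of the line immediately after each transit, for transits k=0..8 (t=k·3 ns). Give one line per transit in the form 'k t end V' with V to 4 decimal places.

0 0 source 0.8571
1 3 load 0.3429
2 6 source 0.1224
3 9 load 0.2547
4 12 source 0.3114
5 15 load 0.2774
6 18 source 0.2628
7 21 load 0.2715
8 24 source 0.2753

Γ_L=-0.600000, Γ_S=0.428571; launch V₁=3·200/700=0.857143
k=0 src: V=0.8571
k=1 load: inc=0.857143, refl=0.857143·-0.600000=-0.5143; V=0.000000+0.857143+-0.514286=0.3429
k=2 src: inc=-0.514286, refl=-0.514286·0.428571=-0.2204; V=0.857143+-0.514286+-0.220408=0.1224
k=3 load: inc=-0.220408, refl=-0.220408·-0.600000=0.1322; V=0.342857+-0.220408+0.132245=0.2547
k=4 src: inc=0.132245, refl=0.132245·0.428571=0.0567; V=0.122449+0.132245+0.056676=0.3114
k=5 load: inc=0.056676, refl=0.056676·-0.600000=-0.0340; V=0.254694+0.056676+-0.034006=0.2774
k=6 src: inc=-0.034006, refl=-0.034006·0.428571=-0.0146; V=0.311370+-0.034006+-0.014574=0.2628
k=7 load: inc=-0.014574, refl=-0.014574·-0.600000=0.0087; V=0.277364+-0.014574+0.008744=0.2715
k=8 src: inc=0.008744, refl=0.008744·0.428571=0.0037; V=0.262791+0.008744+0.003748=0.2753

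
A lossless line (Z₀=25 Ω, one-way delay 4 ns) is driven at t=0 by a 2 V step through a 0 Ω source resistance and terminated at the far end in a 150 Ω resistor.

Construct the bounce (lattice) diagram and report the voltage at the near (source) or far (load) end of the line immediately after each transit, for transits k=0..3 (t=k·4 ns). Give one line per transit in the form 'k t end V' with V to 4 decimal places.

Γ_L=0.714286, Γ_S=-1.000000; launch V₁=2·25/25=2.000000
k=0 src: V=2.0000
k=1 load: inc=2.000000, refl=2.000000·0.714286=1.4286; V=0.000000+2.000000+1.428571=3.4286
k=2 src: inc=1.428571, refl=1.428571·-1.000000=-1.4286; V=2.000000+1.428571+-1.428571=2.0000
k=3 load: inc=-1.428571, refl=-1.428571·0.714286=-1.0204; V=3.428571+-1.428571+-1.020408=0.9796

0 0 source 2.0000
1 4 load 3.4286
2 8 source 2.0000
3 12 load 0.9796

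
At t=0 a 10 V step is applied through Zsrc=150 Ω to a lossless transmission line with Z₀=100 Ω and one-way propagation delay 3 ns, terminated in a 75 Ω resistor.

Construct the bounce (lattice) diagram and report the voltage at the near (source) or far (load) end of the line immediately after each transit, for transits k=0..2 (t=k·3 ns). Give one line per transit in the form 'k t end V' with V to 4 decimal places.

Γ_L=-0.142857, Γ_S=0.200000; launch V₁=10·100/250=4.000000
k=0 src: V=4.0000
k=1 load: inc=4.000000, refl=4.000000·-0.142857=-0.5714; V=0.000000+4.000000+-0.571429=3.4286
k=2 src: inc=-0.571429, refl=-0.571429·0.200000=-0.1143; V=4.000000+-0.571429+-0.114286=3.3143

0 0 source 4.0000
1 3 load 3.4286
2 6 source 3.3143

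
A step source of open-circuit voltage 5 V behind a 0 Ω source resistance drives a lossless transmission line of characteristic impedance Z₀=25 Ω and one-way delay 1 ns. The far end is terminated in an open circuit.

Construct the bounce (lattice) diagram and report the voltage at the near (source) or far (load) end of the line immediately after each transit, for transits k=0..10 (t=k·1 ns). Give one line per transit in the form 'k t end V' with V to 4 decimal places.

Γ_L=1.000000, Γ_S=-1.000000; launch V₁=5·25/25=5.000000
k=0 src: V=5.0000
k=1 load: inc=5.000000, refl=5.000000·1.000000=5.0000; V=0.000000+5.000000+5.000000=10.0000
k=2 src: inc=5.000000, refl=5.000000·-1.000000=-5.0000; V=5.000000+5.000000+-5.000000=5.0000
k=3 load: inc=-5.000000, refl=-5.000000·1.000000=-5.0000; V=10.000000+-5.000000+-5.000000=0.0000
k=4 src: inc=-5.000000, refl=-5.000000·-1.000000=5.0000; V=5.000000+-5.000000+5.000000=5.0000
k=5 load: inc=5.000000, refl=5.000000·1.000000=5.0000; V=0.000000+5.000000+5.000000=10.0000
k=6 src: inc=5.000000, refl=5.000000·-1.000000=-5.0000; V=5.000000+5.000000+-5.000000=5.0000
k=7 load: inc=-5.000000, refl=-5.000000·1.000000=-5.0000; V=10.000000+-5.000000+-5.000000=0.0000
k=8 src: inc=-5.000000, refl=-5.000000·-1.000000=5.0000; V=5.000000+-5.000000+5.000000=5.0000
k=9 load: inc=5.000000, refl=5.000000·1.000000=5.0000; V=0.000000+5.000000+5.000000=10.0000
k=10 src: inc=5.000000, refl=5.000000·-1.000000=-5.0000; V=5.000000+5.000000+-5.000000=5.0000

0 0 source 5.0000
1 1 load 10.0000
2 2 source 5.0000
3 3 load 0.0000
4 4 source 5.0000
5 5 load 10.0000
6 6 source 5.0000
7 7 load 0.0000
8 8 source 5.0000
9 9 load 10.0000
10 10 source 5.0000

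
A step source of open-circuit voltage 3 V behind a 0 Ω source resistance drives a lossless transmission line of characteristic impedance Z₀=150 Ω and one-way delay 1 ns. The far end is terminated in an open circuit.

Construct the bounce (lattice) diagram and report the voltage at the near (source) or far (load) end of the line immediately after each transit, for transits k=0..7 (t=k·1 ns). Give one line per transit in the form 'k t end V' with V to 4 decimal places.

0 0 source 3.0000
1 1 load 6.0000
2 2 source 3.0000
3 3 load 0.0000
4 4 source 3.0000
5 5 load 6.0000
6 6 source 3.0000
7 7 load 0.0000

Γ_L=1.000000, Γ_S=-1.000000; launch V₁=3·150/150=3.000000
k=0 src: V=3.0000
k=1 load: inc=3.000000, refl=3.000000·1.000000=3.0000; V=0.000000+3.000000+3.000000=6.0000
k=2 src: inc=3.000000, refl=3.000000·-1.000000=-3.0000; V=3.000000+3.000000+-3.000000=3.0000
k=3 load: inc=-3.000000, refl=-3.000000·1.000000=-3.0000; V=6.000000+-3.000000+-3.000000=0.0000
k=4 src: inc=-3.000000, refl=-3.000000·-1.000000=3.0000; V=3.000000+-3.000000+3.000000=3.0000
k=5 load: inc=3.000000, refl=3.000000·1.000000=3.0000; V=0.000000+3.000000+3.000000=6.0000
k=6 src: inc=3.000000, refl=3.000000·-1.000000=-3.0000; V=3.000000+3.000000+-3.000000=3.0000
k=7 load: inc=-3.000000, refl=-3.000000·1.000000=-3.0000; V=6.000000+-3.000000+-3.000000=0.0000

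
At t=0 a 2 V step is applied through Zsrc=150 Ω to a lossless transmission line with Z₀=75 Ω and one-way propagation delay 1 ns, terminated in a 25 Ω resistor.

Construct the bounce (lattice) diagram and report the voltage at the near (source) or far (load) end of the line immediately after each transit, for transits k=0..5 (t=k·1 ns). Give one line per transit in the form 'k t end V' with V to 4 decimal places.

0 0 source 0.6667
1 1 load 0.3333
2 2 source 0.2222
3 3 load 0.2778
4 4 source 0.2963
5 5 load 0.2870

Γ_L=-0.500000, Γ_S=0.333333; launch V₁=2·75/225=0.666667
k=0 src: V=0.6667
k=1 load: inc=0.666667, refl=0.666667·-0.500000=-0.3333; V=0.000000+0.666667+-0.333333=0.3333
k=2 src: inc=-0.333333, refl=-0.333333·0.333333=-0.1111; V=0.666667+-0.333333+-0.111111=0.2222
k=3 load: inc=-0.111111, refl=-0.111111·-0.500000=0.0556; V=0.333333+-0.111111+0.055556=0.2778
k=4 src: inc=0.055556, refl=0.055556·0.333333=0.0185; V=0.222222+0.055556+0.018519=0.2963
k=5 load: inc=0.018519, refl=0.018519·-0.500000=-0.0093; V=0.277778+0.018519+-0.009259=0.2870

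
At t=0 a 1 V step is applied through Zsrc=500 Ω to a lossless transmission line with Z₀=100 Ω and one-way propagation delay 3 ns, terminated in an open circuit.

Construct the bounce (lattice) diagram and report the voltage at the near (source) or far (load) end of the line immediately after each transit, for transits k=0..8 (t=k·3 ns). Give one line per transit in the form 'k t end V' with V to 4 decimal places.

Γ_L=1.000000, Γ_S=0.666667; launch V₁=1·100/600=0.166667
k=0 src: V=0.1667
k=1 load: inc=0.166667, refl=0.166667·1.000000=0.1667; V=0.000000+0.166667+0.166667=0.3333
k=2 src: inc=0.166667, refl=0.166667·0.666667=0.1111; V=0.166667+0.166667+0.111111=0.4444
k=3 load: inc=0.111111, refl=0.111111·1.000000=0.1111; V=0.333333+0.111111+0.111111=0.5556
k=4 src: inc=0.111111, refl=0.111111·0.666667=0.0741; V=0.444444+0.111111+0.074074=0.6296
k=5 load: inc=0.074074, refl=0.074074·1.000000=0.0741; V=0.555556+0.074074+0.074074=0.7037
k=6 src: inc=0.074074, refl=0.074074·0.666667=0.0494; V=0.629630+0.074074+0.049383=0.7531
k=7 load: inc=0.049383, refl=0.049383·1.000000=0.0494; V=0.703704+0.049383+0.049383=0.8025
k=8 src: inc=0.049383, refl=0.049383·0.666667=0.0329; V=0.753086+0.049383+0.032922=0.8354

0 0 source 0.1667
1 3 load 0.3333
2 6 source 0.4444
3 9 load 0.5556
4 12 source 0.6296
5 15 load 0.7037
6 18 source 0.7531
7 21 load 0.8025
8 24 source 0.8354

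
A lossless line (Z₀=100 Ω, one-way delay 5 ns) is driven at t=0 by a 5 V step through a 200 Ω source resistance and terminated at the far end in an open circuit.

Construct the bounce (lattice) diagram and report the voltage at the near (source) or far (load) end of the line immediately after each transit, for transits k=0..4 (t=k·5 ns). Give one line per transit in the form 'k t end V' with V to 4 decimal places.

0 0 source 1.6667
1 5 load 3.3333
2 10 source 3.8889
3 15 load 4.4444
4 20 source 4.6296

Γ_L=1.000000, Γ_S=0.333333; launch V₁=5·100/300=1.666667
k=0 src: V=1.6667
k=1 load: inc=1.666667, refl=1.666667·1.000000=1.6667; V=0.000000+1.666667+1.666667=3.3333
k=2 src: inc=1.666667, refl=1.666667·0.333333=0.5556; V=1.666667+1.666667+0.555556=3.8889
k=3 load: inc=0.555556, refl=0.555556·1.000000=0.5556; V=3.333333+0.555556+0.555556=4.4444
k=4 src: inc=0.555556, refl=0.555556·0.333333=0.1852; V=3.888889+0.555556+0.185185=4.6296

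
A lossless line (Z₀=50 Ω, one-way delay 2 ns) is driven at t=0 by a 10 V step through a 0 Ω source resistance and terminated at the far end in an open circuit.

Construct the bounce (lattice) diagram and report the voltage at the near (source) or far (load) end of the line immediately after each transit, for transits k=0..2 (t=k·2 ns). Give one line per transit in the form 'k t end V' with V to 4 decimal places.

0 0 source 10.0000
1 2 load 20.0000
2 4 source 10.0000

Γ_L=1.000000, Γ_S=-1.000000; launch V₁=10·50/50=10.000000
k=0 src: V=10.0000
k=1 load: inc=10.000000, refl=10.000000·1.000000=10.0000; V=0.000000+10.000000+10.000000=20.0000
k=2 src: inc=10.000000, refl=10.000000·-1.000000=-10.0000; V=10.000000+10.000000+-10.000000=10.0000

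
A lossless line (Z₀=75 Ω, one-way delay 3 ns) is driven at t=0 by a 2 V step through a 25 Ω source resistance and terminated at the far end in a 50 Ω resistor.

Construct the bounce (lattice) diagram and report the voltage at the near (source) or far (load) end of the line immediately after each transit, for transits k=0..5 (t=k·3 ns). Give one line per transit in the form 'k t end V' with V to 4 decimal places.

Γ_L=-0.200000, Γ_S=-0.500000; launch V₁=2·75/100=1.500000
k=0 src: V=1.5000
k=1 load: inc=1.500000, refl=1.500000·-0.200000=-0.3000; V=0.000000+1.500000+-0.300000=1.2000
k=2 src: inc=-0.300000, refl=-0.300000·-0.500000=0.1500; V=1.500000+-0.300000+0.150000=1.3500
k=3 load: inc=0.150000, refl=0.150000·-0.200000=-0.0300; V=1.200000+0.150000+-0.030000=1.3200
k=4 src: inc=-0.030000, refl=-0.030000·-0.500000=0.0150; V=1.350000+-0.030000+0.015000=1.3350
k=5 load: inc=0.015000, refl=0.015000·-0.200000=-0.0030; V=1.320000+0.015000+-0.003000=1.3320

0 0 source 1.5000
1 3 load 1.2000
2 6 source 1.3500
3 9 load 1.3200
4 12 source 1.3350
5 15 load 1.3320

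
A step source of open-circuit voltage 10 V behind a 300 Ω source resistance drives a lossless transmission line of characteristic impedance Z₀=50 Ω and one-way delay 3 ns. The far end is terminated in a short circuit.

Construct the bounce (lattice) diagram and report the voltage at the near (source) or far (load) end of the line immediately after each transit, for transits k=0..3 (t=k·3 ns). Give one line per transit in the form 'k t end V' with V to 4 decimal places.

0 0 source 1.4286
1 3 load 0.0000
2 6 source -1.0204
3 9 load 0.0000

Γ_L=-1.000000, Γ_S=0.714286; launch V₁=10·50/350=1.428571
k=0 src: V=1.4286
k=1 load: inc=1.428571, refl=1.428571·-1.000000=-1.4286; V=0.000000+1.428571+-1.428571=0.0000
k=2 src: inc=-1.428571, refl=-1.428571·0.714286=-1.0204; V=1.428571+-1.428571+-1.020408=-1.0204
k=3 load: inc=-1.020408, refl=-1.020408·-1.000000=1.0204; V=0.000000+-1.020408+1.020408=0.0000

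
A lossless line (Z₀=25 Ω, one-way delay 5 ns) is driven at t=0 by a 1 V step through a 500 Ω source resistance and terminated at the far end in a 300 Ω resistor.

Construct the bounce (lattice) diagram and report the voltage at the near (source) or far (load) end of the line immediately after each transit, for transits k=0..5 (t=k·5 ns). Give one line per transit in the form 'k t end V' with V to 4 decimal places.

Γ_L=0.846154, Γ_S=0.904762; launch V₁=1·25/525=0.047619
k=0 src: V=0.0476
k=1 load: inc=0.047619, refl=0.047619·0.846154=0.0403; V=0.000000+0.047619+0.040293=0.0879
k=2 src: inc=0.040293, refl=0.040293·0.904762=0.0365; V=0.047619+0.040293+0.036456=0.1244
k=3 load: inc=0.036456, refl=0.036456·0.846154=0.0308; V=0.087912+0.036456+0.030847=0.1552
k=4 src: inc=0.030847, refl=0.030847·0.904762=0.0279; V=0.124368+0.030847+0.027909=0.1831
k=5 load: inc=0.027909, refl=0.027909·0.846154=0.0236; V=0.155215+0.027909+0.023616=0.2067

0 0 source 0.0476
1 5 load 0.0879
2 10 source 0.1244
3 15 load 0.1552
4 20 source 0.1831
5 25 load 0.2067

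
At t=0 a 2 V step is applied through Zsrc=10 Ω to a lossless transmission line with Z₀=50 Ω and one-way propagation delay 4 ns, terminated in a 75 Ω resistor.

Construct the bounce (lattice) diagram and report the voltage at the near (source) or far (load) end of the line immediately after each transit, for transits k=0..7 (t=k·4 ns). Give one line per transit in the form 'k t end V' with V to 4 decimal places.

Γ_L=0.200000, Γ_S=-0.666667; launch V₁=2·50/60=1.666667
k=0 src: V=1.6667
k=1 load: inc=1.666667, refl=1.666667·0.200000=0.3333; V=0.000000+1.666667+0.333333=2.0000
k=2 src: inc=0.333333, refl=0.333333·-0.666667=-0.2222; V=1.666667+0.333333+-0.222222=1.7778
k=3 load: inc=-0.222222, refl=-0.222222·0.200000=-0.0444; V=2.000000+-0.222222+-0.044444=1.7333
k=4 src: inc=-0.044444, refl=-0.044444·-0.666667=0.0296; V=1.777778+-0.044444+0.029630=1.7630
k=5 load: inc=0.029630, refl=0.029630·0.200000=0.0059; V=1.733333+0.029630+0.005926=1.7689
k=6 src: inc=0.005926, refl=0.005926·-0.666667=-0.0040; V=1.762963+0.005926+-0.003951=1.7649
k=7 load: inc=-0.003951, refl=-0.003951·0.200000=-0.0008; V=1.768889+-0.003951+-0.000790=1.7641

0 0 source 1.6667
1 4 load 2.0000
2 8 source 1.7778
3 12 load 1.7333
4 16 source 1.7630
5 20 load 1.7689
6 24 source 1.7649
7 28 load 1.7641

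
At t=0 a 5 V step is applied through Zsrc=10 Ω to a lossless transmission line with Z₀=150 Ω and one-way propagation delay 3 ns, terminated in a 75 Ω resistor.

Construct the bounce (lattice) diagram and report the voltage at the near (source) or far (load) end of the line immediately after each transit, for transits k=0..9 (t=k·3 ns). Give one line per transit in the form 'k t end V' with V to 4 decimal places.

Γ_L=-0.333333, Γ_S=-0.875000; launch V₁=5·150/160=4.687500
k=0 src: V=4.6875
k=1 load: inc=4.687500, refl=4.687500·-0.333333=-1.5625; V=0.000000+4.687500+-1.562500=3.1250
k=2 src: inc=-1.562500, refl=-1.562500·-0.875000=1.3672; V=4.687500+-1.562500+1.367188=4.4922
k=3 load: inc=1.367188, refl=1.367188·-0.333333=-0.4557; V=3.125000+1.367188+-0.455729=4.0365
k=4 src: inc=-0.455729, refl=-0.455729·-0.875000=0.3988; V=4.492188+-0.455729+0.398763=4.4352
k=5 load: inc=0.398763, refl=0.398763·-0.333333=-0.1329; V=4.036458+0.398763+-0.132921=4.3023
k=6 src: inc=-0.132921, refl=-0.132921·-0.875000=0.1163; V=4.435221+-0.132921+0.116306=4.4186
k=7 load: inc=0.116306, refl=0.116306·-0.333333=-0.0388; V=4.302300+0.116306+-0.038769=4.3798
k=8 src: inc=-0.038769, refl=-0.038769·-0.875000=0.0339; V=4.418606+-0.038769+0.033923=4.4138
k=9 load: inc=0.033923, refl=0.033923·-0.333333=-0.0113; V=4.379838+0.033923+-0.011308=4.4025

0 0 source 4.6875
1 3 load 3.1250
2 6 source 4.4922
3 9 load 4.0365
4 12 source 4.4352
5 15 load 4.3023
6 18 source 4.4186
7 21 load 4.3798
8 24 source 4.4138
9 27 load 4.4025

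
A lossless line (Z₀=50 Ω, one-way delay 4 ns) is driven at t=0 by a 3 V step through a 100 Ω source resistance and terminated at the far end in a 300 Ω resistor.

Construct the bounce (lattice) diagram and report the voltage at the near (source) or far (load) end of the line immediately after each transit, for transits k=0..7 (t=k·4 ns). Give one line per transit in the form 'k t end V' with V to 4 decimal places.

Γ_L=0.714286, Γ_S=0.333333; launch V₁=3·50/150=1.000000
k=0 src: V=1.0000
k=1 load: inc=1.000000, refl=1.000000·0.714286=0.7143; V=0.000000+1.000000+0.714286=1.7143
k=2 src: inc=0.714286, refl=0.714286·0.333333=0.2381; V=1.000000+0.714286+0.238095=1.9524
k=3 load: inc=0.238095, refl=0.238095·0.714286=0.1701; V=1.714286+0.238095+0.170068=2.1224
k=4 src: inc=0.170068, refl=0.170068·0.333333=0.0567; V=1.952381+0.170068+0.056689=2.1791
k=5 load: inc=0.056689, refl=0.056689·0.714286=0.0405; V=2.122449+0.056689+0.040492=2.2196
k=6 src: inc=0.040492, refl=0.040492·0.333333=0.0135; V=2.179138+0.040492+0.013497=2.2331
k=7 load: inc=0.013497, refl=0.013497·0.714286=0.0096; V=2.219631+0.013497+0.009641=2.2428

0 0 source 1.0000
1 4 load 1.7143
2 8 source 1.9524
3 12 load 2.1224
4 16 source 2.1791
5 20 load 2.2196
6 24 source 2.2331
7 28 load 2.2428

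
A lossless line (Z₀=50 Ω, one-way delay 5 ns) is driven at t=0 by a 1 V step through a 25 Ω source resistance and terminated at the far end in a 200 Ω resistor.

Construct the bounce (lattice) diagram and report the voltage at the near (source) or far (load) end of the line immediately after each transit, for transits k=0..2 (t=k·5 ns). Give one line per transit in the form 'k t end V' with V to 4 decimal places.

Γ_L=0.600000, Γ_S=-0.333333; launch V₁=1·50/75=0.666667
k=0 src: V=0.6667
k=1 load: inc=0.666667, refl=0.666667·0.600000=0.4000; V=0.000000+0.666667+0.400000=1.0667
k=2 src: inc=0.400000, refl=0.400000·-0.333333=-0.1333; V=0.666667+0.400000+-0.133333=0.9333

0 0 source 0.6667
1 5 load 1.0667
2 10 source 0.9333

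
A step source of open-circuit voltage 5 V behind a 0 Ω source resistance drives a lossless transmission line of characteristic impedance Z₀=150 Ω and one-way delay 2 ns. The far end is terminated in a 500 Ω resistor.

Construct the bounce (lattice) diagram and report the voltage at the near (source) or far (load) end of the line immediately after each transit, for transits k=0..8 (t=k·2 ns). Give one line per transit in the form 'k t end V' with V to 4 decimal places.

0 0 source 5.0000
1 2 load 7.6923
2 4 source 5.0000
3 6 load 3.5503
4 8 source 5.0000
5 10 load 5.7806
6 12 source 5.0000
7 14 load 4.5797
8 16 source 5.0000

Γ_L=0.538462, Γ_S=-1.000000; launch V₁=5·150/150=5.000000
k=0 src: V=5.0000
k=1 load: inc=5.000000, refl=5.000000·0.538462=2.6923; V=0.000000+5.000000+2.692308=7.6923
k=2 src: inc=2.692308, refl=2.692308·-1.000000=-2.6923; V=5.000000+2.692308+-2.692308=5.0000
k=3 load: inc=-2.692308, refl=-2.692308·0.538462=-1.4497; V=7.692308+-2.692308+-1.449704=3.5503
k=4 src: inc=-1.449704, refl=-1.449704·-1.000000=1.4497; V=5.000000+-1.449704+1.449704=5.0000
k=5 load: inc=1.449704, refl=1.449704·0.538462=0.7806; V=3.550296+1.449704+0.780610=5.7806
k=6 src: inc=0.780610, refl=0.780610·-1.000000=-0.7806; V=5.000000+0.780610+-0.780610=5.0000
k=7 load: inc=-0.780610, refl=-0.780610·0.538462=-0.4203; V=5.780610+-0.780610+-0.420328=4.5797
k=8 src: inc=-0.420328, refl=-0.420328·-1.000000=0.4203; V=5.000000+-0.420328+0.420328=5.0000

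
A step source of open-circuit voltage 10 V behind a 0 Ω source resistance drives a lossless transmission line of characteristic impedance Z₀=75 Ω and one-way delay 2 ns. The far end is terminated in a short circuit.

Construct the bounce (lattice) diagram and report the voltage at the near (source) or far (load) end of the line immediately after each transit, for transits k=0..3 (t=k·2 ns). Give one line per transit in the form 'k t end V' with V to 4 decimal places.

Γ_L=-1.000000, Γ_S=-1.000000; launch V₁=10·75/75=10.000000
k=0 src: V=10.0000
k=1 load: inc=10.000000, refl=10.000000·-1.000000=-10.0000; V=0.000000+10.000000+-10.000000=0.0000
k=2 src: inc=-10.000000, refl=-10.000000·-1.000000=10.0000; V=10.000000+-10.000000+10.000000=10.0000
k=3 load: inc=10.000000, refl=10.000000·-1.000000=-10.0000; V=0.000000+10.000000+-10.000000=0.0000

0 0 source 10.0000
1 2 load 0.0000
2 4 source 10.0000
3 6 load 0.0000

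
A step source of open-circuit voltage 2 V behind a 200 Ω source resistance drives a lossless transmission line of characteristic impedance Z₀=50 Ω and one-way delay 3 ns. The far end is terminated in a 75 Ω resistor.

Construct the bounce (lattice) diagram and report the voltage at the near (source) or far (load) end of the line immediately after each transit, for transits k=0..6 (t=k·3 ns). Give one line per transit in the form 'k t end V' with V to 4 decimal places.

0 0 source 0.4000
1 3 load 0.4800
2 6 source 0.5280
3 9 load 0.5376
4 12 source 0.5434
5 15 load 0.5445
6 18 source 0.5452

Γ_L=0.200000, Γ_S=0.600000; launch V₁=2·50/250=0.400000
k=0 src: V=0.4000
k=1 load: inc=0.400000, refl=0.400000·0.200000=0.0800; V=0.000000+0.400000+0.080000=0.4800
k=2 src: inc=0.080000, refl=0.080000·0.600000=0.0480; V=0.400000+0.080000+0.048000=0.5280
k=3 load: inc=0.048000, refl=0.048000·0.200000=0.0096; V=0.480000+0.048000+0.009600=0.5376
k=4 src: inc=0.009600, refl=0.009600·0.600000=0.0058; V=0.528000+0.009600+0.005760=0.5434
k=5 load: inc=0.005760, refl=0.005760·0.200000=0.0012; V=0.537600+0.005760+0.001152=0.5445
k=6 src: inc=0.001152, refl=0.001152·0.600000=0.0007; V=0.543360+0.001152+0.000691=0.5452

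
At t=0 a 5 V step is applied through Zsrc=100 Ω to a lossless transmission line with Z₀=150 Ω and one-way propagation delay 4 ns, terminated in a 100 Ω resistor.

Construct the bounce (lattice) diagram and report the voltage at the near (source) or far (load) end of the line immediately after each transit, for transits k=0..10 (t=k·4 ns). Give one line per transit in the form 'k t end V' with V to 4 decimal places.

0 0 source 3.0000
1 4 load 2.4000
2 8 source 2.5200
3 12 load 2.4960
4 16 source 2.5008
5 20 load 2.4998
6 24 source 2.5000
7 28 load 2.5000
8 32 source 2.5000
9 36 load 2.5000
10 40 source 2.5000

Γ_L=-0.200000, Γ_S=-0.200000; launch V₁=5·150/250=3.000000
k=0 src: V=3.0000
k=1 load: inc=3.000000, refl=3.000000·-0.200000=-0.6000; V=0.000000+3.000000+-0.600000=2.4000
k=2 src: inc=-0.600000, refl=-0.600000·-0.200000=0.1200; V=3.000000+-0.600000+0.120000=2.5200
k=3 load: inc=0.120000, refl=0.120000·-0.200000=-0.0240; V=2.400000+0.120000+-0.024000=2.4960
k=4 src: inc=-0.024000, refl=-0.024000·-0.200000=0.0048; V=2.520000+-0.024000+0.004800=2.5008
k=5 load: inc=0.004800, refl=0.004800·-0.200000=-0.0010; V=2.496000+0.004800+-0.000960=2.4998
k=6 src: inc=-0.000960, refl=-0.000960·-0.200000=0.0002; V=2.500800+-0.000960+0.000192=2.5000
k=7 load: inc=0.000192, refl=0.000192·-0.200000=-0.0000; V=2.499840+0.000192+-0.000038=2.5000
k=8 src: inc=-0.000038, refl=-0.000038·-0.200000=0.0000; V=2.500032+-0.000038+0.000008=2.5000
k=9 load: inc=0.000008, refl=0.000008·-0.200000=-0.0000; V=2.499994+0.000008+-0.000002=2.5000
k=10 src: inc=-0.000002, refl=-0.000002·-0.200000=0.0000; V=2.500001+-0.000002+0.000000=2.5000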